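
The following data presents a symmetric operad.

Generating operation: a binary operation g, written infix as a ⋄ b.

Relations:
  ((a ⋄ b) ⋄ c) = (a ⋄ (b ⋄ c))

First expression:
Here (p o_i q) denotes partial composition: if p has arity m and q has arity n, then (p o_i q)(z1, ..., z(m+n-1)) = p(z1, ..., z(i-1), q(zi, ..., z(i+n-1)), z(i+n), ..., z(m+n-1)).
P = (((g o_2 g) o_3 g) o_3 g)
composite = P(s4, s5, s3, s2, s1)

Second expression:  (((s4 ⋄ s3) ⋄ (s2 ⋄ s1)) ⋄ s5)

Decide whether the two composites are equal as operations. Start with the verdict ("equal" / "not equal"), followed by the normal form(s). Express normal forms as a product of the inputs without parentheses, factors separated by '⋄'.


In normal form, the first expression is s4 ⋄ s5 ⋄ s3 ⋄ s2 ⋄ s1
In normal form, the second expression is s4 ⋄ s3 ⋄ s2 ⋄ s1 ⋄ s5
Different reductions; not equal.

not equal; the first gives s4 ⋄ s5 ⋄ s3 ⋄ s2 ⋄ s1 and the second s4 ⋄ s3 ⋄ s2 ⋄ s1 ⋄ s5


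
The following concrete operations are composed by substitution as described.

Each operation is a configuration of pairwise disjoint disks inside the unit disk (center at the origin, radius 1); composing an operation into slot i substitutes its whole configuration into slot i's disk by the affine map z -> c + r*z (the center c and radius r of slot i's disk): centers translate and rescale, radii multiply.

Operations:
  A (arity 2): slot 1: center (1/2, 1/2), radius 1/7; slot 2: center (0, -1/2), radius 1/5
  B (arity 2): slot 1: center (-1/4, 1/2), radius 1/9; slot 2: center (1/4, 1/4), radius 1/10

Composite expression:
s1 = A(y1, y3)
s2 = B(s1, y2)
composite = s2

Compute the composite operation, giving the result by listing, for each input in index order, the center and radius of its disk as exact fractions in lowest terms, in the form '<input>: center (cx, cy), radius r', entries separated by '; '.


y1: center (-7/36, 5/9), radius 1/63; y2: center (1/4, 1/4), radius 1/10; y3: center (-1/4, 4/9), radius 1/45

Affine substitution under B: radii multiply and y-centers shift.
input y1: applying the 2 nested substitutions gives center (-7/36, 5/9), radius 1/63
input y3: applying the 2 nested substitutions gives center (-1/4, 4/9), radius 1/45
input y2: applying the 1 nested substitution gives center (1/4, 1/4), radius 1/10


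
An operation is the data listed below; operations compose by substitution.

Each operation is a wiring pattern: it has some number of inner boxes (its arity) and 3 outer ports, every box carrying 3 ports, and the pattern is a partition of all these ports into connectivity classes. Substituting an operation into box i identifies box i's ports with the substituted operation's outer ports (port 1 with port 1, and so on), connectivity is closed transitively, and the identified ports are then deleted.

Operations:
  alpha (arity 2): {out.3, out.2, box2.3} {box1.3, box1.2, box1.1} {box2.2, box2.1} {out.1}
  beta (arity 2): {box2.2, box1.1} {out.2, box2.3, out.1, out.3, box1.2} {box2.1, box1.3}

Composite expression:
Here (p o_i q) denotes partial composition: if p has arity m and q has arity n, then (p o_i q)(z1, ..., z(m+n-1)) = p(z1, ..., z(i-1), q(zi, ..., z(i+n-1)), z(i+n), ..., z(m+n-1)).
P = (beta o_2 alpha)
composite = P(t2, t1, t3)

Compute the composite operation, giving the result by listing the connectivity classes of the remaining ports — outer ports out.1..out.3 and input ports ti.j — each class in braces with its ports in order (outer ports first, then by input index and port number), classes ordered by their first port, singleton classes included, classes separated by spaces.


{out.1, out.2, out.3, t2.1, t2.2, t3.3} {t1.1, t1.2, t1.3} {t2.3} {t3.1, t3.2}


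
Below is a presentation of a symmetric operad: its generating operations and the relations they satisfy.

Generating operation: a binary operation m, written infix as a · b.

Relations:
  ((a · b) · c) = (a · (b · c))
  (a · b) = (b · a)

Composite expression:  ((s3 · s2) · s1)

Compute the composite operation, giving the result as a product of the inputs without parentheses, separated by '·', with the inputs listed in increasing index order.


With m associative and commutative, the s-input set is all that matters.
(s3 · s2) spells out as s3 · s2
((s3 · s2) · s1) spells out as s3 · s2 · s1
sorting the factors by input index: s1 · s2 · s3

s1 · s2 · s3


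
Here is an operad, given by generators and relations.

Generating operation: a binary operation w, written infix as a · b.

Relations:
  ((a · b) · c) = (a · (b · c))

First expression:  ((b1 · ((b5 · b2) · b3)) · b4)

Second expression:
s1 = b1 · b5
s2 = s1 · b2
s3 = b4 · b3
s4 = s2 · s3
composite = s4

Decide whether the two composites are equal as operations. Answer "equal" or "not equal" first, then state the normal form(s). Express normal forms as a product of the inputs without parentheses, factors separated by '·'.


not equal — first b1 · b5 · b2 · b3 · b4, second b1 · b5 · b2 · b4 · b3

The first expression, normalized: b1 · b5 · b2 · b3 · b4
The second expression, normalized: b1 · b5 · b2 · b4 · b3
They disagree, so not equal.


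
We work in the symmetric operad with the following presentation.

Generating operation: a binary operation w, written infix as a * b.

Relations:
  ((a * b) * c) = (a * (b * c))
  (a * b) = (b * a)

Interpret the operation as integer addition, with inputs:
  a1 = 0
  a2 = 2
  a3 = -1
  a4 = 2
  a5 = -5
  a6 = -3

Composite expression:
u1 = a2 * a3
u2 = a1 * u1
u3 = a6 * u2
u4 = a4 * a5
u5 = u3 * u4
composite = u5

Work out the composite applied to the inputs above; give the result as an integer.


-5


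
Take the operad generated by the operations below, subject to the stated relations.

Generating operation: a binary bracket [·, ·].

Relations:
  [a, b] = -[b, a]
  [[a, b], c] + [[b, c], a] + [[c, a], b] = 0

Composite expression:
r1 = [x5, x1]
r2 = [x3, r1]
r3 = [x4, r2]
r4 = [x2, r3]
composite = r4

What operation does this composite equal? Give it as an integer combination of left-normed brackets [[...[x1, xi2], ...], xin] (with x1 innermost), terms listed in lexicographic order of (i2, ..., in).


[[[[x1, x5], x3], x4], x2]

A multilinear Lie element is pinned by x1-initial words (x1 innermost).
Composite bracket: [x2, [x4, [x3, [x5, x1]]]]
Full expansion: 16 signed words from ab - ba (2^4 = 16).
The x1-initial words carry the normal form:
  word x1x5x3x4x2 has sign +1, contributing +[[[[x1, x5], x3], x4], x2]


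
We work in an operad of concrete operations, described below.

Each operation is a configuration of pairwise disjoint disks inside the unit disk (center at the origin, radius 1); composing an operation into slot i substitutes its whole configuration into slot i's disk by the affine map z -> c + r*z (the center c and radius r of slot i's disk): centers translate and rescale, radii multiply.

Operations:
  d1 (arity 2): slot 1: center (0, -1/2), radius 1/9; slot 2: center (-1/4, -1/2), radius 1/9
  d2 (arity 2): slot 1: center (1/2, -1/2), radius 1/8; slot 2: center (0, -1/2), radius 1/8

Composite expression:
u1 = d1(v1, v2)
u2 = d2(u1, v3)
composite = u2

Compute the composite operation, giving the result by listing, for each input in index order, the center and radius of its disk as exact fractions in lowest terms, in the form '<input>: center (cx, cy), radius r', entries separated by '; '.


Affine substitution under d2: radii multiply and v-centers shift.
input v1: composing its 2 substitution steps yields center (1/2, -9/16), radius 1/72
input v2: composing its 2 substitution steps yields center (15/32, -9/16), radius 1/72
input v3: composing its 1 substitution step yields center (0, -1/2), radius 1/8

v1: center (1/2, -9/16), radius 1/72; v2: center (15/32, -9/16), radius 1/72; v3: center (0, -1/2), radius 1/8


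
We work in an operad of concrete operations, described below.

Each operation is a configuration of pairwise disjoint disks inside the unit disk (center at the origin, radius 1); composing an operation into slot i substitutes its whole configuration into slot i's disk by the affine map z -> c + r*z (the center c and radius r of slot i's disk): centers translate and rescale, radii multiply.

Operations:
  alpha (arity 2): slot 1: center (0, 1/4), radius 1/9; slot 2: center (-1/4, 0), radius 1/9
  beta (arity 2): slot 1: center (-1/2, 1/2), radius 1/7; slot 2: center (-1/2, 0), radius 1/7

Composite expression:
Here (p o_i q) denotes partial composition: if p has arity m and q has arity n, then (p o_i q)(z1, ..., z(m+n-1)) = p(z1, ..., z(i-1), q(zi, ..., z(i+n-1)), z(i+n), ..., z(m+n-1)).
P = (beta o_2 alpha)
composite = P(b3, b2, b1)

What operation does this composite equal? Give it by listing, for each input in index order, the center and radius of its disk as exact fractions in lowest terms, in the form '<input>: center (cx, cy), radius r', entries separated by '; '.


b1: center (-15/28, 0), radius 1/63; b2: center (-1/2, 1/28), radius 1/63; b3: center (-1/2, 1/2), radius 1/7

Follow each b-input down from beta: c' goes to c + r*c', radius to r*r'.
input b3: applying the 1 nested substitution gives center (-1/2, 1/2), radius 1/7
input b2: applying the 2 nested substitutions gives center (-1/2, 1/28), radius 1/63
input b1: applying the 2 nested substitutions gives center (-15/28, 0), radius 1/63


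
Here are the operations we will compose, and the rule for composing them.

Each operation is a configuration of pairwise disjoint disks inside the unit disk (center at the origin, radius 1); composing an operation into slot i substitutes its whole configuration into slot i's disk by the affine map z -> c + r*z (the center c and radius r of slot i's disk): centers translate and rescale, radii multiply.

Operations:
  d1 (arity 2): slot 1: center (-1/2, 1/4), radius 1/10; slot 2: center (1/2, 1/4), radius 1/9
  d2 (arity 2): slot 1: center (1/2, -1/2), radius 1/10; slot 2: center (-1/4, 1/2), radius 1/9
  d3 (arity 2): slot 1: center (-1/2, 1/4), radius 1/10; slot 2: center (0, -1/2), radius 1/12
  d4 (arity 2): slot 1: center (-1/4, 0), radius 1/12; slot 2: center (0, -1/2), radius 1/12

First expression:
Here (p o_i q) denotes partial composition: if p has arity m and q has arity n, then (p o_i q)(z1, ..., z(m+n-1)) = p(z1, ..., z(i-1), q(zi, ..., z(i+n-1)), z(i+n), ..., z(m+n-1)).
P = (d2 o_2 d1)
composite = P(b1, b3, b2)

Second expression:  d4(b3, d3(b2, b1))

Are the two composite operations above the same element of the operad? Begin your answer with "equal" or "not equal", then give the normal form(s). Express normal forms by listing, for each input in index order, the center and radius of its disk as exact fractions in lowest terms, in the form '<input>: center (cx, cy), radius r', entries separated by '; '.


not equal: they reduce to b1: center (1/2, -1/2), radius 1/10; b2: center (-7/36, 19/36), radius 1/81; b3: center (-11/36, 19/36), radius 1/90 and b1: center (0, -13/24), radius 1/144; b2: center (-1/24, -23/48), radius 1/120; b3: center (-1/4, 0), radius 1/12

The first expression, normalized: b1: center (1/2, -1/2), radius 1/10; b2: center (-7/36, 19/36), radius 1/81; b3: center (-11/36, 19/36), radius 1/90
The second expression, normalized: b1: center (0, -13/24), radius 1/144; b2: center (-1/24, -23/48), radius 1/120; b3: center (-1/4, 0), radius 1/12
The normal forms differ: not equal.


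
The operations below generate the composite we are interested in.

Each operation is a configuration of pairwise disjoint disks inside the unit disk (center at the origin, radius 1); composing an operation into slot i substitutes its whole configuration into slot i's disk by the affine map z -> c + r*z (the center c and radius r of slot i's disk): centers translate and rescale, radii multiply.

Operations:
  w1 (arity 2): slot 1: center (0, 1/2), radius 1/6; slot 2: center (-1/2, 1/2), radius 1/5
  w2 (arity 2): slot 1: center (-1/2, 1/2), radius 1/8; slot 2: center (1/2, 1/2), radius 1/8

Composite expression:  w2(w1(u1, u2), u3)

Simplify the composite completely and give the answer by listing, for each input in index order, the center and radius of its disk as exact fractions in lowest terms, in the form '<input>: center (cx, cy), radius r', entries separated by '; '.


u1: center (-1/2, 9/16), radius 1/48; u2: center (-9/16, 9/16), radius 1/40; u3: center (1/2, 1/2), radius 1/8

Below w2, radii multiply path by path; the u-disk centers shift.
input u1: applying the 2 nested substitutions gives center (-1/2, 9/16), radius 1/48
input u2: applying the 2 nested substitutions gives center (-9/16, 9/16), radius 1/40
input u3: applying the 1 nested substitution gives center (1/2, 1/2), radius 1/8


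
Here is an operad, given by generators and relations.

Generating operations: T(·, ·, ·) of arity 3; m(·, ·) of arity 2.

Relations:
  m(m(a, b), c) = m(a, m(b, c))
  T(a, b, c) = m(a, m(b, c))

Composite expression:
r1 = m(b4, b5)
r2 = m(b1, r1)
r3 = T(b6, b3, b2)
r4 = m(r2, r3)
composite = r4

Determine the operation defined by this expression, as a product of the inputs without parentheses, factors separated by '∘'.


Under associativity of m, the answer is the b's in reading order.
m(b4, b5) linearizes to b4 ∘ b5
m(b1, m(b4, b5)) linearizes to b1 ∘ b4 ∘ b5
T(b6, b3, b2) linearizes to b6 ∘ b3 ∘ b2
m(m(b1, m(b4, b5)), T(b6, b3, b2)) linearizes to b1 ∘ b4 ∘ b5 ∘ b6 ∘ b3 ∘ b2

b1 ∘ b4 ∘ b5 ∘ b6 ∘ b3 ∘ b2


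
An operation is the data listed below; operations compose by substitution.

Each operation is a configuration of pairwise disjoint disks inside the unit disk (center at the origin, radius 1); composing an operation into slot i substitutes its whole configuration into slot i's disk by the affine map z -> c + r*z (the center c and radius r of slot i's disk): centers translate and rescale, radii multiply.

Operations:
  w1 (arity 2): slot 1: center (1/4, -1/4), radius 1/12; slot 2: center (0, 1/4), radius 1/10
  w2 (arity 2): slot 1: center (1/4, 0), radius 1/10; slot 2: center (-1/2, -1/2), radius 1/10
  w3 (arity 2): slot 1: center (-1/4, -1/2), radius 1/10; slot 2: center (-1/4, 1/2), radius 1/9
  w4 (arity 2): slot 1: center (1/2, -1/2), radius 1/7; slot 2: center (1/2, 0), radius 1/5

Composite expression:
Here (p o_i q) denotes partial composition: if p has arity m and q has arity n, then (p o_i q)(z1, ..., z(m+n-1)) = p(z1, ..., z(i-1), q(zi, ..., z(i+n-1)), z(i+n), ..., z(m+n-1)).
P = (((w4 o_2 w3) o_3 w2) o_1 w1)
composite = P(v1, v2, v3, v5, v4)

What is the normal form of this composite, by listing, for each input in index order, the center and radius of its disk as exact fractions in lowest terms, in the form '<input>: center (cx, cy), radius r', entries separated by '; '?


v1: center (15/28, -15/28), radius 1/84; v2: center (1/2, -13/28), radius 1/70; v3: center (9/20, -1/10), radius 1/50; v4: center (79/180, 4/45), radius 1/450; v5: center (41/90, 1/10), radius 1/450


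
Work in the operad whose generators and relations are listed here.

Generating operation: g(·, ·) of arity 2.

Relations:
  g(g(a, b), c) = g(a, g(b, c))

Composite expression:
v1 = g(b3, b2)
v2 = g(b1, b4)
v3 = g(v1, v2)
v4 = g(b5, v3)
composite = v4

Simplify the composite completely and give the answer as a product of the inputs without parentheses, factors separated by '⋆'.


b5 ⋆ b3 ⋆ b2 ⋆ b1 ⋆ b4

Under associativity of g, the answer is the b's in reading order.
g(b3, b2) flattens to b3 ⋆ b2
g(b1, b4) flattens to b1 ⋆ b4
g(g(b3, b2), g(b1, b4)) flattens to b3 ⋆ b2 ⋆ b1 ⋆ b4
g(b5, g(g(b3, b2), g(b1, b4))) flattens to b5 ⋆ b3 ⋆ b2 ⋆ b1 ⋆ b4


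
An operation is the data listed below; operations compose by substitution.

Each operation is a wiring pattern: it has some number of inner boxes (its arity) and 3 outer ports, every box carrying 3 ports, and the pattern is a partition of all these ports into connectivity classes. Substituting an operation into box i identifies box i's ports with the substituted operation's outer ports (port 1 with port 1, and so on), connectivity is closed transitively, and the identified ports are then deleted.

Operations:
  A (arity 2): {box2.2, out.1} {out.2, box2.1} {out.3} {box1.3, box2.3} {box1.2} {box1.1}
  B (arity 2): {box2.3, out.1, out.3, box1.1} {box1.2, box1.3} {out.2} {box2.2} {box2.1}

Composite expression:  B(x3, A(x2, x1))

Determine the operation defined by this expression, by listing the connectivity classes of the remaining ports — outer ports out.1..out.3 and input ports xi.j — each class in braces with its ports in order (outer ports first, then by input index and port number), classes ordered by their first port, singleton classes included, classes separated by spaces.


{out.1, out.3, x3.1} {out.2} {x1.1} {x1.2} {x1.3, x2.3} {x2.1} {x2.2} {x3.2, x3.3}

Treat the ports identified at B as solder joints: merge, then drop.
composing A on (x2, x1), with out.j its own outer ports: {out.1, x1.2} {out.2, x1.1} {out.3} {x1.3, x2.3} {x2.1} {x2.2}
composing B on (x3, x2, x1), with out.j its own outer ports: {out.1, out.3, x3.1} {out.2} {x1.1} {x1.2} {x1.3, x2.3} {x2.1} {x2.2} {x3.2, x3.3}


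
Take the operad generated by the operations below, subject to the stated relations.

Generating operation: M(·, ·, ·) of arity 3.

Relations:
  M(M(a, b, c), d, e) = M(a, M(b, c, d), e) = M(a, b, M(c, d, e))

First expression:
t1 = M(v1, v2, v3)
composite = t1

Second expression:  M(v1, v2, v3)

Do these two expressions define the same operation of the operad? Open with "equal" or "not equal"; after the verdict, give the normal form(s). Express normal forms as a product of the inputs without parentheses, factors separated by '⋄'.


equal; the common form is v1 ⋄ v2 ⋄ v3


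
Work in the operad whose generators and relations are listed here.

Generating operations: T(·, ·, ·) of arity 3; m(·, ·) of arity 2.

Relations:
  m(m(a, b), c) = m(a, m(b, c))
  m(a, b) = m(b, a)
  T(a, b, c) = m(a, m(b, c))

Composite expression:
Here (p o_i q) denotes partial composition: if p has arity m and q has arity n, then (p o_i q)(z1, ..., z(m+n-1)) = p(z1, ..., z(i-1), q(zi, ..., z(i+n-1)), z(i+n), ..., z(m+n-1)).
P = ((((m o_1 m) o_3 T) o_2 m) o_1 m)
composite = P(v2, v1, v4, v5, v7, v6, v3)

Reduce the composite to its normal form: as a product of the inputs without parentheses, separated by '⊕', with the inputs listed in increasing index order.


v1 ⊕ v2 ⊕ v3 ⊕ v4 ⊕ v5 ⊕ v6 ⊕ v7

Any arrangement under m is one operation, so sort the v-inputs.
m(v2, v1) collapses to v2 ⊕ v1
m(v4, v5) collapses to v4 ⊕ v5
m(m(v2, v1), m(v4, v5)) collapses to v2 ⊕ v1 ⊕ v4 ⊕ v5
T(v7, v6, v3) collapses to v7 ⊕ v6 ⊕ v3
m(m(m(v2, v1), m(v4, v5)), T(v7, v6, v3)) collapses to v2 ⊕ v1 ⊕ v4 ⊕ v5 ⊕ v7 ⊕ v6 ⊕ v3
sorting the factors by input index: v1 ⊕ v2 ⊕ v3 ⊕ v4 ⊕ v5 ⊕ v6 ⊕ v7


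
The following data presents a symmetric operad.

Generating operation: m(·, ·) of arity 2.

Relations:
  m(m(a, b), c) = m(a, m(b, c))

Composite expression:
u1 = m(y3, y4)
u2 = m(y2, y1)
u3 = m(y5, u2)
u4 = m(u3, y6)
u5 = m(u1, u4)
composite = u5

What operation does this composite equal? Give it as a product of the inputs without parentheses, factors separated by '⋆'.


Under associativity of m, the answer is the y's in reading order.
m(y3, y4) linearizes to y3 ⋆ y4
m(y2, y1) linearizes to y2 ⋆ y1
m(y5, m(y2, y1)) linearizes to y5 ⋆ y2 ⋆ y1
m(m(y5, m(y2, y1)), y6) linearizes to y5 ⋆ y2 ⋆ y1 ⋆ y6
m(m(y3, y4), m(m(y5, m(y2, y1)), y6)) linearizes to y3 ⋆ y4 ⋆ y5 ⋆ y2 ⋆ y1 ⋆ y6

y3 ⋆ y4 ⋆ y5 ⋆ y2 ⋆ y1 ⋆ y6


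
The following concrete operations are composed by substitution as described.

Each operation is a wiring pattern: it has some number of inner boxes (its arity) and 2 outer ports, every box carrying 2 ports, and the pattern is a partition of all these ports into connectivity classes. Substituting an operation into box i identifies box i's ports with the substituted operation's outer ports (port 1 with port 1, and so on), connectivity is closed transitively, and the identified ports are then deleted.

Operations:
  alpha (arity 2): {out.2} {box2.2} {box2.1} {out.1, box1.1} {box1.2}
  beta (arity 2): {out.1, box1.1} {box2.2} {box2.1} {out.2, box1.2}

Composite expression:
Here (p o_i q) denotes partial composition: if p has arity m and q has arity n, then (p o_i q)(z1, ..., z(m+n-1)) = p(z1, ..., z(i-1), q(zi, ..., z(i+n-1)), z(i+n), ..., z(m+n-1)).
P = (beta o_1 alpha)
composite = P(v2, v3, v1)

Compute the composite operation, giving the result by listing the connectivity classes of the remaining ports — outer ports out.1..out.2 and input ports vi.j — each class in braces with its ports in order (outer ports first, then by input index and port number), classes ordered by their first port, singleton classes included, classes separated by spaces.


{out.1, v2.1} {out.2} {v1.1} {v1.2} {v2.2} {v3.1} {v3.2}


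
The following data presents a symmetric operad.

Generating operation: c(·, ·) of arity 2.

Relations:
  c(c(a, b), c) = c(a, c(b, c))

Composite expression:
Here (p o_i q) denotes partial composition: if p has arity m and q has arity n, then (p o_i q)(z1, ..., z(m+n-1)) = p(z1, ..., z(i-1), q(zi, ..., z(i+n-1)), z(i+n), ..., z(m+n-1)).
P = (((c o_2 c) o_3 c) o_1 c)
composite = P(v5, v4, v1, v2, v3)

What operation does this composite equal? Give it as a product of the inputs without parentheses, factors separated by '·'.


v5 · v4 · v1 · v2 · v3

Key point: c is associative — brackets drop, the v-order remains.
c(v5, v4) linearizes to v5 · v4
c(v2, v3) linearizes to v2 · v3
c(v1, c(v2, v3)) linearizes to v1 · v2 · v3
c(c(v5, v4), c(v1, c(v2, v3))) linearizes to v5 · v4 · v1 · v2 · v3


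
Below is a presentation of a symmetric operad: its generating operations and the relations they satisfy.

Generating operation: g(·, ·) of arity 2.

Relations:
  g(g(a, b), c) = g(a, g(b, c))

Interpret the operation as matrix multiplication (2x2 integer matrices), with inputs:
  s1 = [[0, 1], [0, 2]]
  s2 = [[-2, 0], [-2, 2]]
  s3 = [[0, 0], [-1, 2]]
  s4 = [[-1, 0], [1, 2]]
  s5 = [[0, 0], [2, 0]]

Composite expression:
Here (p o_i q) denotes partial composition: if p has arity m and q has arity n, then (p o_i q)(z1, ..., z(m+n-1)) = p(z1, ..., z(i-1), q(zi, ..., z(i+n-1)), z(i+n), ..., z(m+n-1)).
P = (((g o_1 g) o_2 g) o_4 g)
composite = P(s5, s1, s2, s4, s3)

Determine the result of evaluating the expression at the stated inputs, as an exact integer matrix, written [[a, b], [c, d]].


[[0, 0], [-8, 16]]

g(s1, s2) = [[-2, 2], [-4, 4]]
g(s5, g(s1, s2)) = [[0, 0], [-4, 4]]
g(s4, s3) = [[0, 0], [-2, 4]]
g(g(s5, g(s1, s2)), g(s4, s3)) = [[0, 0], [-8, 16]]


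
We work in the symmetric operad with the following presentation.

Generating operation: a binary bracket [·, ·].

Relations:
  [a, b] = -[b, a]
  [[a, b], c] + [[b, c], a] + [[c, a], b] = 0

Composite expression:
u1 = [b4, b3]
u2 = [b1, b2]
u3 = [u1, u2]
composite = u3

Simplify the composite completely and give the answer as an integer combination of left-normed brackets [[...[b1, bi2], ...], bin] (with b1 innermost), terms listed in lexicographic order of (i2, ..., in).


A multilinear Lie element is pinned by b1-initial words (b1 innermost).
Composite bracket: [[b4, b3], [b1, b2]]
Full expansion: 8 signed words from ab - ba (2^3 = 8).
Collect the words opening with b1:
  word b1b2b3b4 has sign +1, contributing +[[[b1, b2], b3], b4]
  word b1b2b4b3 has sign -1, contributing -[[[b1, b2], b4], b3]

[[[b1, b2], b3], b4] - [[[b1, b2], b4], b3]


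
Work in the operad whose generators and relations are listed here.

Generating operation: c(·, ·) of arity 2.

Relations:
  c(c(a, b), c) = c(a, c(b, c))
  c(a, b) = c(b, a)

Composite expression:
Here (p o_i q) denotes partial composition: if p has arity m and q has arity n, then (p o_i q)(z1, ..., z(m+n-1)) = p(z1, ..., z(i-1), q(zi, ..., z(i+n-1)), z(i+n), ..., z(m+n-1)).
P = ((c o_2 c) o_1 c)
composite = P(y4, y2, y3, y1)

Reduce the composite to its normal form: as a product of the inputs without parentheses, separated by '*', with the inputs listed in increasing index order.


y1 * y2 * y3 * y4

Both nesting and order wash out for c; what remains is which y's occur.
c(y4, y2) flattens to y4 * y2
c(y3, y1) flattens to y3 * y1
c(c(y4, y2), c(y3, y1)) flattens to y4 * y2 * y3 * y1
putting the inputs in ascending order: y1 * y2 * y3 * y4


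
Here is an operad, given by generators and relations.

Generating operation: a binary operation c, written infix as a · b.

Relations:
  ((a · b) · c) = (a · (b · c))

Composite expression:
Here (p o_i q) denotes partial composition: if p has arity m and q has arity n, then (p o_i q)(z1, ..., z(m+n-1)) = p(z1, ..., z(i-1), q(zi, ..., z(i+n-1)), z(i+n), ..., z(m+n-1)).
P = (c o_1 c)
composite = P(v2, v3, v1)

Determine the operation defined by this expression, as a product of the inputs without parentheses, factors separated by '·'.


The c-tree's shape is irrelevant; the v-reading-order decides.
(v2 · v3) linearizes to v2 · v3
((v2 · v3) · v1) linearizes to v2 · v3 · v1

v2 · v3 · v1


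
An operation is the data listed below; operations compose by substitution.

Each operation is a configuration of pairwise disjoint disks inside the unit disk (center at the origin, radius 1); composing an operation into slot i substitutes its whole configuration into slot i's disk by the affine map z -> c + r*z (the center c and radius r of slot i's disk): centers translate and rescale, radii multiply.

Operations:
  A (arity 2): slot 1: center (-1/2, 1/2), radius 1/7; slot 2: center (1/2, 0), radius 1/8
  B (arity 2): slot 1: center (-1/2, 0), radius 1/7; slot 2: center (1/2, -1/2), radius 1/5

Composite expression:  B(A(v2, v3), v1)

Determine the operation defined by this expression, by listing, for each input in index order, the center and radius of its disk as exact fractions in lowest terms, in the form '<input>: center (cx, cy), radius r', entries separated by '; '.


v1: center (1/2, -1/2), radius 1/5; v2: center (-4/7, 1/14), radius 1/49; v3: center (-3/7, 0), radius 1/56

Each v-disk chains the slot maps above it in B; radii multiply.
input v2: applying the 2 nested substitutions gives center (-4/7, 1/14), radius 1/49
input v3: applying the 2 nested substitutions gives center (-3/7, 0), radius 1/56
input v1: applying the 1 nested substitution gives center (1/2, -1/2), radius 1/5


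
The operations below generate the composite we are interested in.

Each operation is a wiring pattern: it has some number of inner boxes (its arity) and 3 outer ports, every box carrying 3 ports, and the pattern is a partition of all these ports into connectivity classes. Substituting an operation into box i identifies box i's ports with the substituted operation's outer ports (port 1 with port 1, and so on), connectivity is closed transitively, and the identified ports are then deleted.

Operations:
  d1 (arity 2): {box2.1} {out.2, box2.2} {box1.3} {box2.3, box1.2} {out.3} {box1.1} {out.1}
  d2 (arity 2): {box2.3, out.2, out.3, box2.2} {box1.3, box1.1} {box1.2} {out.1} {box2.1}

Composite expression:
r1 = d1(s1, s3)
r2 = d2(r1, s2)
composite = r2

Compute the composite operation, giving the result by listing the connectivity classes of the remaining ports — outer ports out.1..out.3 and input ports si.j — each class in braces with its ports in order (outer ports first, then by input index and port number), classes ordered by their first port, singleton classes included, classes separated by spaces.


Substituting into d2 glues patterns; closure does the rest.
the subtree at d1 composes to {out.1} {out.2, s3.2} {out.3} {s1.1} {s1.2, s3.3} {s1.3} {s3.1} on (s1, s3); out.j = own outer ports
the subtree at d2 composes to {out.1} {out.2, out.3, s2.2, s2.3} {s1.1} {s1.2, s3.3} {s1.3} {s2.1} {s3.1} {s3.2} on (s1, s3, s2); out.j = own outer ports

{out.1} {out.2, out.3, s2.2, s2.3} {s1.1} {s1.2, s3.3} {s1.3} {s2.1} {s3.1} {s3.2}


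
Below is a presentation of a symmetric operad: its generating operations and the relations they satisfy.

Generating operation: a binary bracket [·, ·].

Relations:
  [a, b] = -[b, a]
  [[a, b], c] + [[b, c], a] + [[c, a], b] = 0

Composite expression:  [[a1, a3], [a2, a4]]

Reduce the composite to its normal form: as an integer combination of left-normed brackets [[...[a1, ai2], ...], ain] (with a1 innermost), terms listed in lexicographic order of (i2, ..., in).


[[[a1, a3], a2], a4] - [[[a1, a3], a4], a2]


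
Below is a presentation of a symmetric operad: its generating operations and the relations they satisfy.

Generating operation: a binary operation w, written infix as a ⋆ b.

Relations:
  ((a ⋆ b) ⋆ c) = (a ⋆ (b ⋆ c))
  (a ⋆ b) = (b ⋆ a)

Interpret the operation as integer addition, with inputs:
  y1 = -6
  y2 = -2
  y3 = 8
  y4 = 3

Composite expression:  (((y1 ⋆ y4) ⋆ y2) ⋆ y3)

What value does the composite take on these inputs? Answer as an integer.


3

(y1 ⋆ y4) = -3
((y1 ⋆ y4) ⋆ y2) = -5
(((y1 ⋆ y4) ⋆ y2) ⋆ y3) = 3


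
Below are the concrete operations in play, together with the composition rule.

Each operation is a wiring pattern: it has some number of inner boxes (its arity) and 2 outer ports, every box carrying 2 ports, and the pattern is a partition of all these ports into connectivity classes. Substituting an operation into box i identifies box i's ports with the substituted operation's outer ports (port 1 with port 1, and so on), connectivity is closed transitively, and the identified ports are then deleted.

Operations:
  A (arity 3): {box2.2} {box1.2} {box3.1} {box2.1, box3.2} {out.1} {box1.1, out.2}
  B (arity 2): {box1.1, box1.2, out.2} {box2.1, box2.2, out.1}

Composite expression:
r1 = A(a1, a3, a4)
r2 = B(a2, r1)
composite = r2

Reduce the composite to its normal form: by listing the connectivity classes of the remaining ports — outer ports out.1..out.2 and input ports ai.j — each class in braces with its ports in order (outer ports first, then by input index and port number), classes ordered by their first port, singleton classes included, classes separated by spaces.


{out.1, a1.1} {out.2, a2.1, a2.2} {a1.2} {a3.1, a4.2} {a3.2} {a4.1}


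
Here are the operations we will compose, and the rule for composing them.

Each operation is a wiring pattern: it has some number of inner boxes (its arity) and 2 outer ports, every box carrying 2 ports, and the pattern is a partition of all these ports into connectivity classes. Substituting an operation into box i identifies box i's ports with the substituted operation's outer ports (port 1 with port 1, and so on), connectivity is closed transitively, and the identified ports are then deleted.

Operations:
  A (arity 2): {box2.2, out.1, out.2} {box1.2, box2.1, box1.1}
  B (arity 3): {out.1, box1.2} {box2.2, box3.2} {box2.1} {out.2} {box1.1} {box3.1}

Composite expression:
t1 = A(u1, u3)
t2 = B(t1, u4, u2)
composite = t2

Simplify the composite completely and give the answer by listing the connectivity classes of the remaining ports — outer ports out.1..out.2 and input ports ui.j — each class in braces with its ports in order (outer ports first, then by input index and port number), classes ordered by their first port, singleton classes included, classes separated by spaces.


{out.1, u3.2} {out.2} {u1.1, u1.2, u3.1} {u2.1} {u2.2, u4.2} {u4.1}

After gluing at B, chains via deleted ports link the u-ports.
after A, the pattern on (u1, u3) reads {out.1, out.2, u3.2} {u1.1, u1.2, u3.1} (out.j = its outer ports)
after B, the pattern on (u1, u3, u4, u2) reads {out.1, u3.2} {out.2} {u1.1, u1.2, u3.1} {u2.1} {u2.2, u4.2} {u4.1} (out.j = its outer ports)


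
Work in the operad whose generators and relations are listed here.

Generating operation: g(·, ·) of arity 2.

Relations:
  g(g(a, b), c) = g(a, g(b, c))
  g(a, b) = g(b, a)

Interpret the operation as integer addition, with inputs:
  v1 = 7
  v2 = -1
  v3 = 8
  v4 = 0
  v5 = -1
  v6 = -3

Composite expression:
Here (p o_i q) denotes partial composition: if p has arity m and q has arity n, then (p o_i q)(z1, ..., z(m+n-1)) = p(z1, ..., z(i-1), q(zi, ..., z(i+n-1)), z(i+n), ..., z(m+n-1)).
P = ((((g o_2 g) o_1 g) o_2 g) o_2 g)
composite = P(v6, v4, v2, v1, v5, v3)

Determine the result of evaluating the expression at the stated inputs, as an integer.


g(v4, v2) = -1
g(g(v4, v2), v1) = 6
g(v6, g(g(v4, v2), v1)) = 3
g(v5, v3) = 7
g(g(v6, g(g(v4, v2), v1)), g(v5, v3)) = 10

10


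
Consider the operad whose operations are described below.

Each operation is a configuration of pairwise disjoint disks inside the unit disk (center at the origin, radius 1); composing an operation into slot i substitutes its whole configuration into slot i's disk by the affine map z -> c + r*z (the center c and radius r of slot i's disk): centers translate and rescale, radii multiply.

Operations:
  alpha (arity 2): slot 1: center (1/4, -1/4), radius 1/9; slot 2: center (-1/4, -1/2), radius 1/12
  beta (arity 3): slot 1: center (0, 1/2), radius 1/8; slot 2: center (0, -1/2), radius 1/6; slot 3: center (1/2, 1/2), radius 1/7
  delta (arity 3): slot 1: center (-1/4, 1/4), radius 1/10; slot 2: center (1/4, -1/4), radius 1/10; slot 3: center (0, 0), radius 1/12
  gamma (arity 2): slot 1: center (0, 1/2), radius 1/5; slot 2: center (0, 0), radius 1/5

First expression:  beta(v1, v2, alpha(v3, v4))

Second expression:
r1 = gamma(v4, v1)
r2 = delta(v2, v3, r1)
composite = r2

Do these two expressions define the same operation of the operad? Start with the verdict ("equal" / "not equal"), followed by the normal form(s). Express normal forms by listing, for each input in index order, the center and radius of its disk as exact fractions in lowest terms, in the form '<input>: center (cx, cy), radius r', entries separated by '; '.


Reducing the first expression gives v1: center (0, 1/2), radius 1/8; v2: center (0, -1/2), radius 1/6; v3: center (15/28, 13/28), radius 1/63; v4: center (13/28, 3/7), radius 1/84
Reducing the second expression gives v1: center (0, 0), radius 1/60; v2: center (-1/4, 1/4), radius 1/10; v3: center (1/4, -1/4), radius 1/10; v4: center (0, 1/24), radius 1/60
They disagree, so not equal.

not equal — first v1: center (0, 1/2), radius 1/8; v2: center (0, -1/2), radius 1/6; v3: center (15/28, 13/28), radius 1/63; v4: center (13/28, 3/7), radius 1/84, second v1: center (0, 0), radius 1/60; v2: center (-1/4, 1/4), radius 1/10; v3: center (1/4, -1/4), radius 1/10; v4: center (0, 1/24), radius 1/60


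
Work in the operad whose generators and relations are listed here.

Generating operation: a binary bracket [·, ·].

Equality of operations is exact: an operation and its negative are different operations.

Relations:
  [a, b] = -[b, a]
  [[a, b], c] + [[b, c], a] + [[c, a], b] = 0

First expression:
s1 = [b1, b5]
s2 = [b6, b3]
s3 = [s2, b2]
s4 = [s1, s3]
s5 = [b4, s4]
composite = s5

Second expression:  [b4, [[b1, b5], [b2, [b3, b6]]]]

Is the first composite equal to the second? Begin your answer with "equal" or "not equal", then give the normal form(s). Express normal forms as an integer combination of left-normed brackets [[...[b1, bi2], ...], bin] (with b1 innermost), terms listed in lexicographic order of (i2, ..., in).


equal; the common form is -[[[[[b1, b5], b2], b3], b6], b4] + [[[[[b1, b5], b2], b6], b3], b4] + [[[[[b1, b5], b3], b6], b2], b4] - [[[[[b1, b5], b6], b3], b2], b4]

The first composite normalizes to -[[[[[b1, b5], b2], b3], b6], b4] + [[[[[b1, b5], b2], b6], b3], b4] + [[[[[b1, b5], b3], b6], b2], b4] - [[[[[b1, b5], b6], b3], b2], b4]
The second composite normalizes to -[[[[[b1, b5], b2], b3], b6], b4] + [[[[[b1, b5], b2], b6], b3], b4] + [[[[[b1, b5], b3], b6], b2], b4] - [[[[[b1, b5], b6], b3], b2], b4]
Same normal form: equal.


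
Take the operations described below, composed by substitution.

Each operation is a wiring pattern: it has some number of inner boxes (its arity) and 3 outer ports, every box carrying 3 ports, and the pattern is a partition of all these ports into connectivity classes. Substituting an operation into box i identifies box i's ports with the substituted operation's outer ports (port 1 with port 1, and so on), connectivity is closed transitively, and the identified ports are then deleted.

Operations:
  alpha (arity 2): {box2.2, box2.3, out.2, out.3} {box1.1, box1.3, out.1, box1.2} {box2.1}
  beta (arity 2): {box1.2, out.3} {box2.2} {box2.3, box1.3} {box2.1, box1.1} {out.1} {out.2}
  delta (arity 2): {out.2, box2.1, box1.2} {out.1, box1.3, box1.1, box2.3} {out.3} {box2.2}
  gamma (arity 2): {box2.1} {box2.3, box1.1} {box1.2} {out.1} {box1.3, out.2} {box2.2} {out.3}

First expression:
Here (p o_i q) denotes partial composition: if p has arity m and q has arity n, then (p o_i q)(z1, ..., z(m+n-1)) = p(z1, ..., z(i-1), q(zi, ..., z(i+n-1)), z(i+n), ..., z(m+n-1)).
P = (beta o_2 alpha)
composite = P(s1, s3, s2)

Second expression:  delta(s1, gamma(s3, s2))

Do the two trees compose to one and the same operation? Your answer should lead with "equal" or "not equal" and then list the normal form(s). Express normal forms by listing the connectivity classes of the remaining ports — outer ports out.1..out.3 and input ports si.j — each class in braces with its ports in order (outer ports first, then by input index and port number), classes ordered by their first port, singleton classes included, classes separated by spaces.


not equal; first: {out.1} {out.2} {out.3, s1.2} {s1.1, s3.1, s3.2, s3.3} {s1.3, s2.2, s2.3} {s2.1}; second: {out.1, s1.1, s1.3} {out.2, s1.2} {out.3} {s2.1} {s2.2} {s2.3, s3.1} {s3.2} {s3.3}

Normal form of the first expression: {out.1} {out.2} {out.3, s1.2} {s1.1, s3.1, s3.2, s3.3} {s1.3, s2.2, s2.3} {s2.1}
Normal form of the second expression: {out.1, s1.1, s1.3} {out.2, s1.2} {out.3} {s2.1} {s2.2} {s2.3, s3.1} {s3.2} {s3.3}
No match — not equal.


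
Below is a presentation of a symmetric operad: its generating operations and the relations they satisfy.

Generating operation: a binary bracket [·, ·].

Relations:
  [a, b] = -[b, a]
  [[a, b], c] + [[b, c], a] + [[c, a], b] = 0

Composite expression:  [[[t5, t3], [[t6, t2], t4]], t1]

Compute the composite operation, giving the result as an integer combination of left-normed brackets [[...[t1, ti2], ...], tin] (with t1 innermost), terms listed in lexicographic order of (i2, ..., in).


[[[[[t1, t2], t6], t4], t3], t5] - [[[[[t1, t2], t6], t4], t5], t3] - [[[[[t1, t3], t5], t2], t6], t4] + [[[[[t1, t3], t5], t4], t2], t6] - [[[[[t1, t3], t5], t4], t6], t2] + [[[[[t1, t3], t5], t6], t2], t4] - [[[[[t1, t4], t2], t6], t3], t5] + [[[[[t1, t4], t2], t6], t5], t3] + [[[[[t1, t4], t6], t2], t3], t5] - [[[[[t1, t4], t6], t2], t5], t3] + [[[[[t1, t5], t3], t2], t6], t4] - [[[[[t1, t5], t3], t4], t2], t6] + [[[[[t1, t5], t3], t4], t6], t2] - [[[[[t1, t5], t3], t6], t2], t4] - [[[[[t1, t6], t2], t4], t3], t5] + [[[[[t1, t6], t2], t4], t5], t3]


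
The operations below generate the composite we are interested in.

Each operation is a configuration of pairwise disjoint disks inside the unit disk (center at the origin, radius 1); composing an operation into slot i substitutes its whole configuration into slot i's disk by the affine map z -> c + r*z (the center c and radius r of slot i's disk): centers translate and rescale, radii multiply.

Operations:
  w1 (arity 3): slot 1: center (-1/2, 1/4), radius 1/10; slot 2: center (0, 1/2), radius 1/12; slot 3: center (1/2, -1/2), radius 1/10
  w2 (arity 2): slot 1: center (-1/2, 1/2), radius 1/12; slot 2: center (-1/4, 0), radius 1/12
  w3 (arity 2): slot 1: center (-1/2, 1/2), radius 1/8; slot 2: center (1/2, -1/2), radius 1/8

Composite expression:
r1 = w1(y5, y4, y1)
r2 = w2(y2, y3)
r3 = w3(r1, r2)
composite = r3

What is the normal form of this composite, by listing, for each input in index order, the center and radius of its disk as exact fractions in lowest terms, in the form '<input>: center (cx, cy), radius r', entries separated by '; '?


y1: center (-7/16, 7/16), radius 1/80; y2: center (7/16, -7/16), radius 1/96; y3: center (15/32, -1/2), radius 1/96; y4: center (-1/2, 9/16), radius 1/96; y5: center (-9/16, 17/32), radius 1/80

Nesting under w3 composes maps z -> c + r*z down each y-path.
input y5: applying the 2 nested substitutions gives center (-9/16, 17/32), radius 1/80
input y4: applying the 2 nested substitutions gives center (-1/2, 9/16), radius 1/96
input y1: applying the 2 nested substitutions gives center (-7/16, 7/16), radius 1/80
input y2: applying the 2 nested substitutions gives center (7/16, -7/16), radius 1/96
input y3: applying the 2 nested substitutions gives center (15/32, -1/2), radius 1/96
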